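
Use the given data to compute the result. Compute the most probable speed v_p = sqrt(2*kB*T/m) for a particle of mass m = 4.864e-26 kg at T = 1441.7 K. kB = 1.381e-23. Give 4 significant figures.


Step 1: Numerator = 2*kB*T = 2*1.381e-23*1441.7 = 3.982e-20
Step 2: Ratio = 3.982e-20 / 4.864e-26 = 8.187e+05
Step 3: v_p = sqrt(8.187e+05) = 904.8 m/s

904.8


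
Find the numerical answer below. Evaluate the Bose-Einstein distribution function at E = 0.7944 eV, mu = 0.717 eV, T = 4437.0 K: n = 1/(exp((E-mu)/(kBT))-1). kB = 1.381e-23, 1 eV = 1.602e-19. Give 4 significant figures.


Step 1: (E - mu) = 0.0774 eV
Step 2: x = (E-mu)*eV/(kB*T) = 0.0774*1.602e-19/(1.381e-23*4437.0) = 0.2024
Step 3: exp(x) = 1.224
Step 4: n = 1/(exp(x)-1) = 4.459

4.459


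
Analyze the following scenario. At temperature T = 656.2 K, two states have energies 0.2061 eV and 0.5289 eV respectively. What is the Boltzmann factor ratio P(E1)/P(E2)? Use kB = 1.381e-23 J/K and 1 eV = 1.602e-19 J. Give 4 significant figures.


Step 1: Compute energy difference dE = E1 - E2 = 0.2061 - 0.5289 = -0.3228 eV
Step 2: Convert to Joules: dE_J = -0.3228 * 1.602e-19 = -5.171e-20 J
Step 3: Compute exponent = -dE_J / (kB * T) = -(-5.171e-20) / (1.381e-23 * 656.2) = 5.706
Step 4: P(E1)/P(E2) = exp(5.706) = 300.8

300.8


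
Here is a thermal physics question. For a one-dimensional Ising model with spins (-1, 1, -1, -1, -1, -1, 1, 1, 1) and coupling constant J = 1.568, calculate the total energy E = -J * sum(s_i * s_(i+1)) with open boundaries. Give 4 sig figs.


Step 1: Nearest-neighbor products: -1, -1, 1, 1, 1, -1, 1, 1
Step 2: Sum of products = 2
Step 3: E = -1.568 * 2 = -3.136

-3.136


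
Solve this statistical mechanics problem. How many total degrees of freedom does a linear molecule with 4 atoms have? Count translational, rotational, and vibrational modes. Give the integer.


Step 1: Translational DOF = 3
Step 2: Rotational DOF (linear) = 2
Step 3: Vibrational DOF = 3*4 - 5 = 7
Step 4: Total = 3 + 2 + 7 = 12

12


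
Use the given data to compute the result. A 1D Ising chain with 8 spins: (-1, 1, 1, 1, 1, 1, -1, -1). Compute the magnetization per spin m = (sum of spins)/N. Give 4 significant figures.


Step 1: Count up spins (+1): 5, down spins (-1): 3
Step 2: Total magnetization M = 5 - 3 = 2
Step 3: m = M/N = 2/8 = 0.25

0.25


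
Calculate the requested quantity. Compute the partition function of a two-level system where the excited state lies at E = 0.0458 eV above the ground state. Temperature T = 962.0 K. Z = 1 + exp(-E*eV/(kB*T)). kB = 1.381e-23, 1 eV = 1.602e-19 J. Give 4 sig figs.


Step 1: Compute beta*E = E*eV/(kB*T) = 0.0458*1.602e-19/(1.381e-23*962.0) = 0.5523
Step 2: exp(-beta*E) = exp(-0.5523) = 0.5756
Step 3: Z = 1 + 0.5756 = 1.576

1.576


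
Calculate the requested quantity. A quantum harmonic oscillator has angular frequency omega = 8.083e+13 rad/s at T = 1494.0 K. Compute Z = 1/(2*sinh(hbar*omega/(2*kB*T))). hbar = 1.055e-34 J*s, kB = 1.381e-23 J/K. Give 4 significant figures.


Step 1: Compute x = hbar*omega/(kB*T) = 1.055e-34*8.083e+13/(1.381e-23*1494.0) = 0.4133
Step 2: x/2 = 0.2067
Step 3: sinh(x/2) = 0.2081
Step 4: Z = 1/(2*0.2081) = 2.402

2.402


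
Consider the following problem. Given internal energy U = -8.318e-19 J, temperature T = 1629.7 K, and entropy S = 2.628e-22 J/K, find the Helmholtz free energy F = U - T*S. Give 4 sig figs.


Step 1: T*S = 1629.7 * 2.628e-22 = 4.283e-19 J
Step 2: F = U - T*S = -8.318e-19 - 4.283e-19
Step 3: F = -1.26e-18 J

-1.26e-18


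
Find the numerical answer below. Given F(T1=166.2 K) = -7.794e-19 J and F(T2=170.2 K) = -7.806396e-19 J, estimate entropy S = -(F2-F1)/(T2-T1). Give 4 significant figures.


Step 1: dF = F2 - F1 = -7.806396e-19 - (-7.794e-19) = -1.2396e-21 J
Step 2: dT = T2 - T1 = 170.2 - 166.2 = 4 K
Step 3: S = -dF/dT = -(-1.2396e-21)/4 = 3.099e-22 J/K

3.099e-22


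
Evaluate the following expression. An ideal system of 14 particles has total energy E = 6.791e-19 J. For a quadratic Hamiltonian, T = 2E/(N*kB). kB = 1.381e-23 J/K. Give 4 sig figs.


Step 1: Numerator = 2*E = 2*6.791e-19 = 1.358e-18 J
Step 2: Denominator = N*kB = 14*1.381e-23 = 1.933e-22
Step 3: T = 1.358e-18 / 1.933e-22 = 7025 K

7025


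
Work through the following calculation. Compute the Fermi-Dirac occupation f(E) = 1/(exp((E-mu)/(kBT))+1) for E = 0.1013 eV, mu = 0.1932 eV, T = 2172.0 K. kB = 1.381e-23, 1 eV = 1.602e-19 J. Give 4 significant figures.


Step 1: (E - mu) = 0.1013 - 0.1932 = -0.0919 eV
Step 2: Convert: (E-mu)*eV = -1.472e-20 J
Step 3: x = (E-mu)*eV/(kB*T) = -0.4908
Step 4: f = 1/(exp(-0.4908)+1) = 0.6203

0.6203


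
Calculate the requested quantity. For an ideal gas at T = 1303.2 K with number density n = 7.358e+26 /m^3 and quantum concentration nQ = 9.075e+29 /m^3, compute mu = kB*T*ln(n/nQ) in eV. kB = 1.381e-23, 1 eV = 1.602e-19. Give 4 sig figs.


Step 1: n/nQ = 7.358e+26/9.075e+29 = 0.0008108
Step 2: ln(n/nQ) = -7.117
Step 3: mu = kB*T*ln(n/nQ) = 1.8e-20*-7.117 = -1.281e-19 J
Step 4: Convert to eV: -1.281e-19/1.602e-19 = -0.7996 eV

-0.7996


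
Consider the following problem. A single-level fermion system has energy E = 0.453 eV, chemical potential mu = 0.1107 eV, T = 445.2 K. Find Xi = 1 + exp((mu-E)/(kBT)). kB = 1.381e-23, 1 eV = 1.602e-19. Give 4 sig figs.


Step 1: (mu - E) = 0.1107 - 0.453 = -0.3423 eV
Step 2: x = (mu-E)*eV/(kB*T) = -0.3423*1.602e-19/(1.381e-23*445.2) = -8.919
Step 3: exp(x) = 0.0001338
Step 4: Xi = 1 + 0.0001338 = 1

1


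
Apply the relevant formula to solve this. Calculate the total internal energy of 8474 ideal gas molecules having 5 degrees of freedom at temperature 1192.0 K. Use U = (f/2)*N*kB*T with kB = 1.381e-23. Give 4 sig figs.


Step 1: f/2 = 5/2 = 2.5
Step 2: N*kB*T = 8474*1.381e-23*1192.0 = 1.395e-16
Step 3: U = 2.5 * 1.395e-16 = 3.487e-16 J

3.487e-16


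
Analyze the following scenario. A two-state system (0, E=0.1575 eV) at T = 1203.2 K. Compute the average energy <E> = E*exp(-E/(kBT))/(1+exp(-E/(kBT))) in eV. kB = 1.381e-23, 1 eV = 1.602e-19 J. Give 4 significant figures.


Step 1: beta*E = 0.1575*1.602e-19/(1.381e-23*1203.2) = 1.518
Step 2: exp(-beta*E) = 0.219
Step 3: <E> = 0.1575*0.219/(1+0.219) = 0.0283 eV

0.0283


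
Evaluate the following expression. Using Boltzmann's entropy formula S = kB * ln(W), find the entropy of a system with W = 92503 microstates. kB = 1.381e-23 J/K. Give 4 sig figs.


Step 1: ln(W) = ln(92503) = 11.43
Step 2: S = kB * ln(W) = 1.381e-23 * 11.43
Step 3: S = 1.579e-22 J/K

1.579e-22


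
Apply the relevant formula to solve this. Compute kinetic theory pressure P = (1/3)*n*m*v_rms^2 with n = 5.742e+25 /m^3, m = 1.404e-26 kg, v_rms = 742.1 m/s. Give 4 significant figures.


Step 1: v_rms^2 = 742.1^2 = 5.507e+05
Step 2: n*m = 5.742e+25*1.404e-26 = 0.8062
Step 3: P = (1/3)*0.8062*5.507e+05 = 1.48e+05 Pa

1.48e+05


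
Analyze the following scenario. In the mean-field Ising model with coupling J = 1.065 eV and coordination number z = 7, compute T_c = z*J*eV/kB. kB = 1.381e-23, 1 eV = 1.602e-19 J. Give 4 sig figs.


Step 1: z*J = 7*1.065 = 7.455 eV
Step 2: Convert to Joules: 7.455*1.602e-19 = 1.194e-18 J
Step 3: T_c = 1.194e-18 / 1.381e-23 = 8.648e+04 K

8.648e+04


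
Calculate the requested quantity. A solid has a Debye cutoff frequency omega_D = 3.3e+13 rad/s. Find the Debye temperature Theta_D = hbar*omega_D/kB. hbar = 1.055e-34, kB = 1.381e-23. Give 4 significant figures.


Step 1: hbar*omega_D = 1.055e-34 * 3.3e+13 = 3.481e-21 J
Step 2: Theta_D = 3.481e-21 / 1.381e-23
Step 3: Theta_D = 252.1 K

252.1


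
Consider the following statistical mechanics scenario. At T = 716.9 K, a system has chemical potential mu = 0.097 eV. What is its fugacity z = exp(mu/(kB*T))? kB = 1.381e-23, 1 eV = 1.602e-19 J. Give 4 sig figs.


Step 1: Convert mu to Joules: 0.097*1.602e-19 = 1.554e-20 J
Step 2: kB*T = 1.381e-23*716.9 = 9.9e-21 J
Step 3: mu/(kB*T) = 1.57
Step 4: z = exp(1.57) = 4.805

4.805


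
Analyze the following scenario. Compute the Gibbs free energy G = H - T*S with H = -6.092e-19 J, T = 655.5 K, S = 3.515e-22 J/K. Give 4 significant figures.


Step 1: T*S = 655.5 * 3.515e-22 = 2.304e-19 J
Step 2: G = H - T*S = -6.092e-19 - 2.304e-19
Step 3: G = -8.396e-19 J

-8.396e-19


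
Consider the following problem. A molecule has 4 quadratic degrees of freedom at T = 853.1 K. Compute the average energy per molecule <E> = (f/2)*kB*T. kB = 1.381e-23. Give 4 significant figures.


Step 1: f/2 = 4/2 = 2
Step 2: kB*T = 1.381e-23 * 853.1 = 1.178e-20
Step 3: <E> = 2 * 1.178e-20 = 2.356e-20 J

2.356e-20


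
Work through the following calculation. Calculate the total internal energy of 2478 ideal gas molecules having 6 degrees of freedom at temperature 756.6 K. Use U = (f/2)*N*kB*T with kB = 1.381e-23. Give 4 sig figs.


Step 1: f/2 = 6/2 = 3.0
Step 2: N*kB*T = 2478*1.381e-23*756.6 = 2.589e-17
Step 3: U = 3.0 * 2.589e-17 = 7.768e-17 J

7.768e-17


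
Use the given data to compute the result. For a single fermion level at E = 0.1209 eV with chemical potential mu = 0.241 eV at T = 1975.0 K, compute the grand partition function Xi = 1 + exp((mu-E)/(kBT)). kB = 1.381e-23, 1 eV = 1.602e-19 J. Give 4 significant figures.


Step 1: (mu - E) = 0.241 - 0.1209 = 0.1201 eV
Step 2: x = (mu-E)*eV/(kB*T) = 0.1201*1.602e-19/(1.381e-23*1975.0) = 0.7054
Step 3: exp(x) = 2.025
Step 4: Xi = 1 + 2.025 = 3.025

3.025


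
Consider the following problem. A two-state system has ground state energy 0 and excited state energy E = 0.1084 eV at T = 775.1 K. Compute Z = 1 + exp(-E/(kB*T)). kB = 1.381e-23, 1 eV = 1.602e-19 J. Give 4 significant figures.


Step 1: Compute beta*E = E*eV/(kB*T) = 0.1084*1.602e-19/(1.381e-23*775.1) = 1.622
Step 2: exp(-beta*E) = exp(-1.622) = 0.1974
Step 3: Z = 1 + 0.1974 = 1.197

1.197


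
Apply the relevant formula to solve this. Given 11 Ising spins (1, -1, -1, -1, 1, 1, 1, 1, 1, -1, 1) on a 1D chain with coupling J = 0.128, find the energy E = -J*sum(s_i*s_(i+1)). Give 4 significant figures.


Step 1: Nearest-neighbor products: -1, 1, 1, -1, 1, 1, 1, 1, -1, -1
Step 2: Sum of products = 2
Step 3: E = -0.128 * 2 = -0.256

-0.256


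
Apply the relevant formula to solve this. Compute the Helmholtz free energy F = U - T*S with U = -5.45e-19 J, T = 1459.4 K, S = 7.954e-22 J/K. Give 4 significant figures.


Step 1: T*S = 1459.4 * 7.954e-22 = 1.161e-18 J
Step 2: F = U - T*S = -5.45e-19 - 1.161e-18
Step 3: F = -1.706e-18 J

-1.706e-18


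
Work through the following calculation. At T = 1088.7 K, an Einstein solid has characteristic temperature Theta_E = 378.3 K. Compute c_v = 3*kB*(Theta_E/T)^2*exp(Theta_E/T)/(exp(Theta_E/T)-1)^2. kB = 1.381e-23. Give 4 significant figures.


Step 1: x = Theta_E/T = 378.3/1088.7 = 0.3475
Step 2: x^2 = 0.1207
Step 3: exp(x) = 1.415
Step 4: c_v = 3*1.381e-23*0.1207*1.415/(1.415-1)^2 = 4.102e-23

4.102e-23


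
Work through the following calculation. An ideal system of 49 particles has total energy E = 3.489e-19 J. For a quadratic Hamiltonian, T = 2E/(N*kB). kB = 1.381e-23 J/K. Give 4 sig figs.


Step 1: Numerator = 2*E = 2*3.489e-19 = 6.978e-19 J
Step 2: Denominator = N*kB = 49*1.381e-23 = 6.767e-22
Step 3: T = 6.978e-19 / 6.767e-22 = 1031 K

1031


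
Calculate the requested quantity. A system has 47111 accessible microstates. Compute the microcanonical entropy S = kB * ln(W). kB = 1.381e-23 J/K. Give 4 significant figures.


Step 1: ln(W) = ln(47111) = 10.76
Step 2: S = kB * ln(W) = 1.381e-23 * 10.76
Step 3: S = 1.486e-22 J/K

1.486e-22


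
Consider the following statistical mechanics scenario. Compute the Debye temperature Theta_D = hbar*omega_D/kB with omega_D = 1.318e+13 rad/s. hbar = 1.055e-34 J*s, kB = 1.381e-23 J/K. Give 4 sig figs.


Step 1: hbar*omega_D = 1.055e-34 * 1.318e+13 = 1.39e-21 J
Step 2: Theta_D = 1.39e-21 / 1.381e-23
Step 3: Theta_D = 100.7 K

100.7


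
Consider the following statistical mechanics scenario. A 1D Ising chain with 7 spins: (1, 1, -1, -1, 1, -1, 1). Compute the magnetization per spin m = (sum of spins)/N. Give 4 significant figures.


Step 1: Count up spins (+1): 4, down spins (-1): 3
Step 2: Total magnetization M = 4 - 3 = 1
Step 3: m = M/N = 1/7 = 0.1429

0.1429


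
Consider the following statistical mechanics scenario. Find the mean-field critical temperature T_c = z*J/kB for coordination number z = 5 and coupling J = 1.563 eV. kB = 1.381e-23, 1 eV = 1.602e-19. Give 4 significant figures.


Step 1: z*J = 5*1.563 = 7.815 eV
Step 2: Convert to Joules: 7.815*1.602e-19 = 1.252e-18 J
Step 3: T_c = 1.252e-18 / 1.381e-23 = 9.066e+04 K

9.066e+04


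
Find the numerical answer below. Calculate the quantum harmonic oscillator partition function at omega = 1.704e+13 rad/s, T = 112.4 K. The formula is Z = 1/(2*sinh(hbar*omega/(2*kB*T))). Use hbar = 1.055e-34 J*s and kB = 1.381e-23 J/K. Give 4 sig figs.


Step 1: Compute x = hbar*omega/(kB*T) = 1.055e-34*1.704e+13/(1.381e-23*112.4) = 1.158
Step 2: x/2 = 0.5791
Step 3: sinh(x/2) = 0.612
Step 4: Z = 1/(2*0.612) = 0.817

0.817


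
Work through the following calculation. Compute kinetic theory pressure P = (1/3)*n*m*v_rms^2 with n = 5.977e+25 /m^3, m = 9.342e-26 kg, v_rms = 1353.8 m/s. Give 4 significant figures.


Step 1: v_rms^2 = 1353.8^2 = 1.833e+06
Step 2: n*m = 5.977e+25*9.342e-26 = 5.584
Step 3: P = (1/3)*5.584*1.833e+06 = 3.411e+06 Pa

3.411e+06


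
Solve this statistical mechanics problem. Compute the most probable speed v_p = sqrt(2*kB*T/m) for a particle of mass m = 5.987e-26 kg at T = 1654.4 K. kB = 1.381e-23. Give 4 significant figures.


Step 1: Numerator = 2*kB*T = 2*1.381e-23*1654.4 = 4.569e-20
Step 2: Ratio = 4.569e-20 / 5.987e-26 = 7.632e+05
Step 3: v_p = sqrt(7.632e+05) = 873.6 m/s

873.6


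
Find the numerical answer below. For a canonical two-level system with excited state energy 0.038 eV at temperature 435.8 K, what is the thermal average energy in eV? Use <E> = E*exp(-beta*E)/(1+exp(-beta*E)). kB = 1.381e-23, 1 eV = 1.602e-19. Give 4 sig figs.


Step 1: beta*E = 0.038*1.602e-19/(1.381e-23*435.8) = 1.011
Step 2: exp(-beta*E) = 0.3637
Step 3: <E> = 0.038*0.3637/(1+0.3637) = 0.01013 eV

0.01013


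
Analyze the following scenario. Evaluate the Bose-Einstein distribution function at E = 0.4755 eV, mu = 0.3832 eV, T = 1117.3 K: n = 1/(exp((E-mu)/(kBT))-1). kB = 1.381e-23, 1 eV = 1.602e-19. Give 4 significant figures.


Step 1: (E - mu) = 0.0923 eV
Step 2: x = (E-mu)*eV/(kB*T) = 0.0923*1.602e-19/(1.381e-23*1117.3) = 0.9583
Step 3: exp(x) = 2.607
Step 4: n = 1/(exp(x)-1) = 0.6222

0.6222


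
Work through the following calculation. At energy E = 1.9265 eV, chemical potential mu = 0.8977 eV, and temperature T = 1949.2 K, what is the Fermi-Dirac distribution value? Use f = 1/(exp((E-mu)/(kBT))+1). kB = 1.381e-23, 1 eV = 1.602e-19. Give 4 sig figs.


Step 1: (E - mu) = 1.9265 - 0.8977 = 1.029 eV
Step 2: Convert: (E-mu)*eV = 1.648e-19 J
Step 3: x = (E-mu)*eV/(kB*T) = 6.123
Step 4: f = 1/(exp(6.123)+1) = 0.002188

0.002188


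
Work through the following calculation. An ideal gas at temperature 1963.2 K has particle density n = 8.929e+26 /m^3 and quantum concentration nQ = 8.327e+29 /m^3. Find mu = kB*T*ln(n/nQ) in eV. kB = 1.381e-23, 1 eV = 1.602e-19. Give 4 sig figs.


Step 1: n/nQ = 8.929e+26/8.327e+29 = 0.001072
Step 2: ln(n/nQ) = -6.838
Step 3: mu = kB*T*ln(n/nQ) = 2.711e-20*-6.838 = -1.854e-19 J
Step 4: Convert to eV: -1.854e-19/1.602e-19 = -1.157 eV

-1.157


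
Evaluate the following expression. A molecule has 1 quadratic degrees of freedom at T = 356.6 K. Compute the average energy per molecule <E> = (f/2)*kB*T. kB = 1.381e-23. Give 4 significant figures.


Step 1: f/2 = 1/2 = 0.5
Step 2: kB*T = 1.381e-23 * 356.6 = 4.925e-21
Step 3: <E> = 0.5 * 4.925e-21 = 2.462e-21 J

2.462e-21


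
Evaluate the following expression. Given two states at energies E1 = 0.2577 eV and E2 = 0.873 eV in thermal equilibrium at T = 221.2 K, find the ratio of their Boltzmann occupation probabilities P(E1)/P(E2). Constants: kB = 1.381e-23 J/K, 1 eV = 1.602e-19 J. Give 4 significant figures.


Step 1: Compute energy difference dE = E1 - E2 = 0.2577 - 0.873 = -0.6153 eV
Step 2: Convert to Joules: dE_J = -0.6153 * 1.602e-19 = -9.857e-20 J
Step 3: Compute exponent = -dE_J / (kB * T) = -(-9.857e-20) / (1.381e-23 * 221.2) = 32.27
Step 4: P(E1)/P(E2) = exp(32.27) = 1.032e+14

1.032e+14


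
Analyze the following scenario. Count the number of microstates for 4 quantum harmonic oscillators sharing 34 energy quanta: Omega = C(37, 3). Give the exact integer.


Step 1: Use binomial coefficient C(37, 3)
Step 2: Numerator = 37! / 34!
Step 3: Denominator = 3!
Step 4: Omega = 7770

7770


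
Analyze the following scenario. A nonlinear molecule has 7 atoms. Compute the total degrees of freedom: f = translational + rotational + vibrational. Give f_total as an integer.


Step 1: Translational DOF = 3
Step 2: Rotational DOF (nonlinear) = 3
Step 3: Vibrational DOF = 3*7 - 6 = 15
Step 4: Total = 3 + 3 + 15 = 21

21


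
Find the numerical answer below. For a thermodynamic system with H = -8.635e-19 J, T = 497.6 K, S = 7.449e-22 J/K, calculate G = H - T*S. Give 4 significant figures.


Step 1: T*S = 497.6 * 7.449e-22 = 3.707e-19 J
Step 2: G = H - T*S = -8.635e-19 - 3.707e-19
Step 3: G = -1.234e-18 J

-1.234e-18


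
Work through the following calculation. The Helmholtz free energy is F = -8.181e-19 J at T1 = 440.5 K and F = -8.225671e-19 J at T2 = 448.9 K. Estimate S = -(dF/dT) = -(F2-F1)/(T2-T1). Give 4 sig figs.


Step 1: dF = F2 - F1 = -8.225671e-19 - (-8.181e-19) = -4.4671e-21 J
Step 2: dT = T2 - T1 = 448.9 - 440.5 = 8.4 K
Step 3: S = -dF/dT = -(-4.4671e-21)/8.4 = 5.318e-22 J/K

5.318e-22


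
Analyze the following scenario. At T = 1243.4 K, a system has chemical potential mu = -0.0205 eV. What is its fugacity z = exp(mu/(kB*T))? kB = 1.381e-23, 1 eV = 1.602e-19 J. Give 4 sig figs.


Step 1: Convert mu to Joules: -0.0205*1.602e-19 = -3.284e-21 J
Step 2: kB*T = 1.381e-23*1243.4 = 1.717e-20 J
Step 3: mu/(kB*T) = -0.1913
Step 4: z = exp(-0.1913) = 0.8259

0.8259


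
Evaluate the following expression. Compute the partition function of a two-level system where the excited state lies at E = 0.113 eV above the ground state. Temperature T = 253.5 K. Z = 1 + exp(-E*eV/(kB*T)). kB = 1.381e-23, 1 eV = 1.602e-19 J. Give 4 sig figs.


Step 1: Compute beta*E = E*eV/(kB*T) = 0.113*1.602e-19/(1.381e-23*253.5) = 5.171
Step 2: exp(-beta*E) = exp(-5.171) = 0.005679
Step 3: Z = 1 + 0.005679 = 1.006

1.006


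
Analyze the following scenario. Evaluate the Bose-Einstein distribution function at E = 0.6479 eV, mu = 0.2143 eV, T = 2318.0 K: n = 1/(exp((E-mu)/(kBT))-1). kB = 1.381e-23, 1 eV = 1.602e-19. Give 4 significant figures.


Step 1: (E - mu) = 0.4336 eV
Step 2: x = (E-mu)*eV/(kB*T) = 0.4336*1.602e-19/(1.381e-23*2318.0) = 2.17
Step 3: exp(x) = 8.758
Step 4: n = 1/(exp(x)-1) = 0.1289

0.1289


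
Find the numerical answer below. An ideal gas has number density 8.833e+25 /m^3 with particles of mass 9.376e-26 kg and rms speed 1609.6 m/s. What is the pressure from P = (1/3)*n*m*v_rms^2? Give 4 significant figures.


Step 1: v_rms^2 = 1609.6^2 = 2.591e+06
Step 2: n*m = 8.833e+25*9.376e-26 = 8.282
Step 3: P = (1/3)*8.282*2.591e+06 = 7.152e+06 Pa

7.152e+06


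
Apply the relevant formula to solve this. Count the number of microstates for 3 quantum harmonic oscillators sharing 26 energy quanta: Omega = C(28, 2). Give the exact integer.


Step 1: Use binomial coefficient C(28, 2)
Step 2: Numerator = 28! / 26!
Step 3: Denominator = 2!
Step 4: Omega = 378

378


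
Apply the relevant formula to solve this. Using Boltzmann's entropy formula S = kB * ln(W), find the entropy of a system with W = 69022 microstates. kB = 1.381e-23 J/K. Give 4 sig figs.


Step 1: ln(W) = ln(69022) = 11.14
Step 2: S = kB * ln(W) = 1.381e-23 * 11.14
Step 3: S = 1.539e-22 J/K

1.539e-22


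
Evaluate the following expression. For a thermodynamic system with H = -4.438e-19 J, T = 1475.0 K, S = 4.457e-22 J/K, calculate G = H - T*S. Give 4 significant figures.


Step 1: T*S = 1475.0 * 4.457e-22 = 6.574e-19 J
Step 2: G = H - T*S = -4.438e-19 - 6.574e-19
Step 3: G = -1.101e-18 J

-1.101e-18


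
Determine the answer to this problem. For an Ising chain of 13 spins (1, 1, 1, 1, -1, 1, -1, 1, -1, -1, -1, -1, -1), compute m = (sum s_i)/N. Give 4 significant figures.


Step 1: Count up spins (+1): 6, down spins (-1): 7
Step 2: Total magnetization M = 6 - 7 = -1
Step 3: m = M/N = -1/13 = -0.07692

-0.07692


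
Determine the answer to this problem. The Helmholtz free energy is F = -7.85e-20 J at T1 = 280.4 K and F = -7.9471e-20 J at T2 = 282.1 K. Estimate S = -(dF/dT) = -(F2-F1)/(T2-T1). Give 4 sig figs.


Step 1: dF = F2 - F1 = -7.9471e-20 - (-7.85e-20) = -9.71e-22 J
Step 2: dT = T2 - T1 = 282.1 - 280.4 = 1.7 K
Step 3: S = -dF/dT = -(-9.71e-22)/1.7 = 5.712e-22 J/K

5.712e-22


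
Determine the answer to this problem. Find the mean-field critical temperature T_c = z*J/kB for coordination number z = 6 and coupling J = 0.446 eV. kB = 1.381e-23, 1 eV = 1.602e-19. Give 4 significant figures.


Step 1: z*J = 6*0.446 = 2.676 eV
Step 2: Convert to Joules: 2.676*1.602e-19 = 4.287e-19 J
Step 3: T_c = 4.287e-19 / 1.381e-23 = 3.104e+04 K

3.104e+04


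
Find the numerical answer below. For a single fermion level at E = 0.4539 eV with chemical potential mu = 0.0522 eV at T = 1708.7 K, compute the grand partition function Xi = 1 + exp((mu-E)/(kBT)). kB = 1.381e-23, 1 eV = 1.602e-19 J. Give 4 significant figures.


Step 1: (mu - E) = 0.0522 - 0.4539 = -0.4017 eV
Step 2: x = (mu-E)*eV/(kB*T) = -0.4017*1.602e-19/(1.381e-23*1708.7) = -2.727
Step 3: exp(x) = 0.06541
Step 4: Xi = 1 + 0.06541 = 1.065

1.065


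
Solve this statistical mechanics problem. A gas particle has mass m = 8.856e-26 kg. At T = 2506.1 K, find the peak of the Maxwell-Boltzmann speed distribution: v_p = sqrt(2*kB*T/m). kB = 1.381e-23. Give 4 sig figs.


Step 1: Numerator = 2*kB*T = 2*1.381e-23*2506.1 = 6.922e-20
Step 2: Ratio = 6.922e-20 / 8.856e-26 = 7.816e+05
Step 3: v_p = sqrt(7.816e+05) = 884.1 m/s

884.1


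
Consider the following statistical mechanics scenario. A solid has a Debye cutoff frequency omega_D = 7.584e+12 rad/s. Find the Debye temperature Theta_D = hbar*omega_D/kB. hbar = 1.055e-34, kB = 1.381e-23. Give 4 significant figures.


Step 1: hbar*omega_D = 1.055e-34 * 7.584e+12 = 8.001e-22 J
Step 2: Theta_D = 8.001e-22 / 1.381e-23
Step 3: Theta_D = 57.94 K

57.94


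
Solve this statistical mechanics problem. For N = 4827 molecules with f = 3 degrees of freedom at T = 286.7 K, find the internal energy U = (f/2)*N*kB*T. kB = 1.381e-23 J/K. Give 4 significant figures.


Step 1: f/2 = 3/2 = 1.5
Step 2: N*kB*T = 4827*1.381e-23*286.7 = 1.911e-17
Step 3: U = 1.5 * 1.911e-17 = 2.867e-17 J

2.867e-17


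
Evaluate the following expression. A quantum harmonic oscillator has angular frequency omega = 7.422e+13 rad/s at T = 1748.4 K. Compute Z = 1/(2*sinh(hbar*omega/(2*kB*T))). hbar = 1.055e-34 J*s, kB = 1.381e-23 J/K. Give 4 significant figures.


Step 1: Compute x = hbar*omega/(kB*T) = 1.055e-34*7.422e+13/(1.381e-23*1748.4) = 0.3243
Step 2: x/2 = 0.1621
Step 3: sinh(x/2) = 0.1629
Step 4: Z = 1/(2*0.1629) = 3.07

3.07


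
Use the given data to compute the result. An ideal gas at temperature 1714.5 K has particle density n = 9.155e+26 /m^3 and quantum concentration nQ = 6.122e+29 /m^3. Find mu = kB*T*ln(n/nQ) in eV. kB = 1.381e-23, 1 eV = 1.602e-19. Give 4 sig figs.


Step 1: n/nQ = 9.155e+26/6.122e+29 = 0.001495
Step 2: ln(n/nQ) = -6.505
Step 3: mu = kB*T*ln(n/nQ) = 2.368e-20*-6.505 = -1.54e-19 J
Step 4: Convert to eV: -1.54e-19/1.602e-19 = -0.9615 eV

-0.9615


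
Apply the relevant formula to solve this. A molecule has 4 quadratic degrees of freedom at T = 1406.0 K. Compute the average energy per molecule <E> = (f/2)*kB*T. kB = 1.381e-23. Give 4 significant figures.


Step 1: f/2 = 4/2 = 2
Step 2: kB*T = 1.381e-23 * 1406.0 = 1.942e-20
Step 3: <E> = 2 * 1.942e-20 = 3.883e-20 J

3.883e-20


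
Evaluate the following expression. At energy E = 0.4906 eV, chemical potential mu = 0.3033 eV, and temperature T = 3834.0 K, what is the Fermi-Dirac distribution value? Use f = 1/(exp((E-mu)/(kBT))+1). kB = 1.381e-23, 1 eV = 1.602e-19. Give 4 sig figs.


Step 1: (E - mu) = 0.4906 - 0.3033 = 0.1873 eV
Step 2: Convert: (E-mu)*eV = 3.001e-20 J
Step 3: x = (E-mu)*eV/(kB*T) = 0.5667
Step 4: f = 1/(exp(0.5667)+1) = 0.362

0.362


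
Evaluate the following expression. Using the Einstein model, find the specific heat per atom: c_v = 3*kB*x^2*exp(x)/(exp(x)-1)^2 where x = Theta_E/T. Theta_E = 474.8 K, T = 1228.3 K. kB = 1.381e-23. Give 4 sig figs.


Step 1: x = Theta_E/T = 474.8/1228.3 = 0.3866
Step 2: x^2 = 0.1494
Step 3: exp(x) = 1.472
Step 4: c_v = 3*1.381e-23*0.1494*1.472/(1.472-1)^2 = 4.092e-23

4.092e-23


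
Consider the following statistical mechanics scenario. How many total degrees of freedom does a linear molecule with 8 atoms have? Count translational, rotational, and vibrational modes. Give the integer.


Step 1: Translational DOF = 3
Step 2: Rotational DOF (linear) = 2
Step 3: Vibrational DOF = 3*8 - 5 = 19
Step 4: Total = 3 + 2 + 19 = 24

24


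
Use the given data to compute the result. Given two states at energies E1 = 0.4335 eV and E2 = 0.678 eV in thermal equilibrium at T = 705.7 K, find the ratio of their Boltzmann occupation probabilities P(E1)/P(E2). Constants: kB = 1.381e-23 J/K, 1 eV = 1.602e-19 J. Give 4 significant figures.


Step 1: Compute energy difference dE = E1 - E2 = 0.4335 - 0.678 = -0.2445 eV
Step 2: Convert to Joules: dE_J = -0.2445 * 1.602e-19 = -3.917e-20 J
Step 3: Compute exponent = -dE_J / (kB * T) = -(-3.917e-20) / (1.381e-23 * 705.7) = 4.019
Step 4: P(E1)/P(E2) = exp(4.019) = 55.65

55.65


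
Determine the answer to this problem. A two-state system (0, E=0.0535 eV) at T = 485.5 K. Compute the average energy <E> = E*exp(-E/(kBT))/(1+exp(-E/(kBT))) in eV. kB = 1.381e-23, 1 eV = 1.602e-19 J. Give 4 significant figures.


Step 1: beta*E = 0.0535*1.602e-19/(1.381e-23*485.5) = 1.278
Step 2: exp(-beta*E) = 0.2785
Step 3: <E> = 0.0535*0.2785/(1+0.2785) = 0.01165 eV

0.01165


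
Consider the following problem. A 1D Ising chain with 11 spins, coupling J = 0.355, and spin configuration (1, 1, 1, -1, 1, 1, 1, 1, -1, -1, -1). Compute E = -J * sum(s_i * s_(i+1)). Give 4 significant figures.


Step 1: Nearest-neighbor products: 1, 1, -1, -1, 1, 1, 1, -1, 1, 1
Step 2: Sum of products = 4
Step 3: E = -0.355 * 4 = -1.42

-1.42


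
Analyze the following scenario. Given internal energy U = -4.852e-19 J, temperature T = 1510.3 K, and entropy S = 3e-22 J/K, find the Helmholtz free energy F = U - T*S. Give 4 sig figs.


Step 1: T*S = 1510.3 * 3e-22 = 4.531e-19 J
Step 2: F = U - T*S = -4.852e-19 - 4.531e-19
Step 3: F = -9.383e-19 J

-9.383e-19


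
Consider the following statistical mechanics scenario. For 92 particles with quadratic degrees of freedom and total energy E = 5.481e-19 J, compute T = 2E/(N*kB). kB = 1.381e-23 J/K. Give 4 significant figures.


Step 1: Numerator = 2*E = 2*5.481e-19 = 1.096e-18 J
Step 2: Denominator = N*kB = 92*1.381e-23 = 1.271e-21
Step 3: T = 1.096e-18 / 1.271e-21 = 862.8 K

862.8


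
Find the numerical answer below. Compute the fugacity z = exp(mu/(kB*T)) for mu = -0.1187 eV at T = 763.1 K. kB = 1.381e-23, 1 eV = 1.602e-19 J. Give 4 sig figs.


Step 1: Convert mu to Joules: -0.1187*1.602e-19 = -1.902e-20 J
Step 2: kB*T = 1.381e-23*763.1 = 1.054e-20 J
Step 3: mu/(kB*T) = -1.804
Step 4: z = exp(-1.804) = 0.1646

0.1646


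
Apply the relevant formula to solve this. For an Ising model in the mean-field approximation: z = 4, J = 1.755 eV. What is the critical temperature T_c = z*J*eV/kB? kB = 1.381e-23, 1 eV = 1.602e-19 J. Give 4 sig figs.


Step 1: z*J = 4*1.755 = 7.02 eV
Step 2: Convert to Joules: 7.02*1.602e-19 = 1.125e-18 J
Step 3: T_c = 1.125e-18 / 1.381e-23 = 8.143e+04 K

8.143e+04


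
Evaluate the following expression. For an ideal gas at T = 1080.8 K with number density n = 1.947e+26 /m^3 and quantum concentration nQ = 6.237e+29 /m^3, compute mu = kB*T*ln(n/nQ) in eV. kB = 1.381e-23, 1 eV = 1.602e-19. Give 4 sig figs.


Step 1: n/nQ = 1.947e+26/6.237e+29 = 0.0003122
Step 2: ln(n/nQ) = -8.072
Step 3: mu = kB*T*ln(n/nQ) = 1.493e-20*-8.072 = -1.205e-19 J
Step 4: Convert to eV: -1.205e-19/1.602e-19 = -0.7521 eV

-0.7521


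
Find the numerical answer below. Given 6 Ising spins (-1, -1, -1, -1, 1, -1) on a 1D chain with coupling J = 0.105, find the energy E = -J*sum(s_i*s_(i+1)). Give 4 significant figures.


Step 1: Nearest-neighbor products: 1, 1, 1, -1, -1
Step 2: Sum of products = 1
Step 3: E = -0.105 * 1 = -0.105

-0.105


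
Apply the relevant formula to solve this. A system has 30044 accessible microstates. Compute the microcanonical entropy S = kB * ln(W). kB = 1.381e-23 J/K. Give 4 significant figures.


Step 1: ln(W) = ln(30044) = 10.31
Step 2: S = kB * ln(W) = 1.381e-23 * 10.31
Step 3: S = 1.424e-22 J/K

1.424e-22


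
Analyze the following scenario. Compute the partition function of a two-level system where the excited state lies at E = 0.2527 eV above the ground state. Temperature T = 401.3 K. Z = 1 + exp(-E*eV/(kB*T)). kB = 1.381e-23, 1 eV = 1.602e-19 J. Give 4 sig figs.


Step 1: Compute beta*E = E*eV/(kB*T) = 0.2527*1.602e-19/(1.381e-23*401.3) = 7.305
Step 2: exp(-beta*E) = exp(-7.305) = 0.0006723
Step 3: Z = 1 + 0.0006723 = 1.001

1.001


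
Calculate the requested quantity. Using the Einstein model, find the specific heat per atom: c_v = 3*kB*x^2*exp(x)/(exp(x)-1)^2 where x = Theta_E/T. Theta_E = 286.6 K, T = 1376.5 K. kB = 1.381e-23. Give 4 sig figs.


Step 1: x = Theta_E/T = 286.6/1376.5 = 0.2082
Step 2: x^2 = 0.04335
Step 3: exp(x) = 1.231
Step 4: c_v = 3*1.381e-23*0.04335*1.231/(1.231-1)^2 = 4.128e-23

4.128e-23


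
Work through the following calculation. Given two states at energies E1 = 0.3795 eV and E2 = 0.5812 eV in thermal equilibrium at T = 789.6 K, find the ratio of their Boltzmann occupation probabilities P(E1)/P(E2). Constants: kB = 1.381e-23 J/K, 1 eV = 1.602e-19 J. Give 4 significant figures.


Step 1: Compute energy difference dE = E1 - E2 = 0.3795 - 0.5812 = -0.2017 eV
Step 2: Convert to Joules: dE_J = -0.2017 * 1.602e-19 = -3.231e-20 J
Step 3: Compute exponent = -dE_J / (kB * T) = -(-3.231e-20) / (1.381e-23 * 789.6) = 2.963
Step 4: P(E1)/P(E2) = exp(2.963) = 19.36

19.36


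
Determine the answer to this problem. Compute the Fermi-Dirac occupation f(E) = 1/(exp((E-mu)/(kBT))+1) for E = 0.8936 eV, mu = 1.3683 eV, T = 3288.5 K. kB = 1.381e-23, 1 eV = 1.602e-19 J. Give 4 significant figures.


Step 1: (E - mu) = 0.8936 - 1.3683 = -0.4747 eV
Step 2: Convert: (E-mu)*eV = -7.605e-20 J
Step 3: x = (E-mu)*eV/(kB*T) = -1.675
Step 4: f = 1/(exp(-1.675)+1) = 0.8422

0.8422


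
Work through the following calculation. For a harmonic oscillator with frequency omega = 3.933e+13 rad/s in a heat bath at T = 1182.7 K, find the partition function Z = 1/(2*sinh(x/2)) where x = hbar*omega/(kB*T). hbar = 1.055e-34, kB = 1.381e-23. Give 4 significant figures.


Step 1: Compute x = hbar*omega/(kB*T) = 1.055e-34*3.933e+13/(1.381e-23*1182.7) = 0.254
Step 2: x/2 = 0.127
Step 3: sinh(x/2) = 0.1274
Step 4: Z = 1/(2*0.1274) = 3.926

3.926


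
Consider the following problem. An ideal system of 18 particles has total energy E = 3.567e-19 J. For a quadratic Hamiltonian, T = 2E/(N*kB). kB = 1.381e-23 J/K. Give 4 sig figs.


Step 1: Numerator = 2*E = 2*3.567e-19 = 7.134e-19 J
Step 2: Denominator = N*kB = 18*1.381e-23 = 2.486e-22
Step 3: T = 7.134e-19 / 2.486e-22 = 2870 K

2870


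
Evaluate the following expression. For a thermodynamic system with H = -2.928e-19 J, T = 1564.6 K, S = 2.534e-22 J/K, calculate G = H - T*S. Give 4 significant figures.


Step 1: T*S = 1564.6 * 2.534e-22 = 3.965e-19 J
Step 2: G = H - T*S = -2.928e-19 - 3.965e-19
Step 3: G = -6.893e-19 J

-6.893e-19


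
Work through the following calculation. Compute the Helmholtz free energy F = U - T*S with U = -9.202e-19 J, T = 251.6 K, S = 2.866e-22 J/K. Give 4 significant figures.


Step 1: T*S = 251.6 * 2.866e-22 = 7.211e-20 J
Step 2: F = U - T*S = -9.202e-19 - 7.211e-20
Step 3: F = -9.923e-19 J

-9.923e-19


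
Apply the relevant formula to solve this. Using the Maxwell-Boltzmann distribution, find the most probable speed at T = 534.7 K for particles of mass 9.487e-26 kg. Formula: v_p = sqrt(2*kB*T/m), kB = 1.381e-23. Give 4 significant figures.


Step 1: Numerator = 2*kB*T = 2*1.381e-23*534.7 = 1.477e-20
Step 2: Ratio = 1.477e-20 / 9.487e-26 = 1.557e+05
Step 3: v_p = sqrt(1.557e+05) = 394.6 m/s

394.6


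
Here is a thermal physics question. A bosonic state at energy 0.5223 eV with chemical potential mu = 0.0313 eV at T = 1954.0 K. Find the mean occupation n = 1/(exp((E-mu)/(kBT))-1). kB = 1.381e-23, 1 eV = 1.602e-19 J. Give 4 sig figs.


Step 1: (E - mu) = 0.491 eV
Step 2: x = (E-mu)*eV/(kB*T) = 0.491*1.602e-19/(1.381e-23*1954.0) = 2.915
Step 3: exp(x) = 18.45
Step 4: n = 1/(exp(x)-1) = 0.05732

0.05732


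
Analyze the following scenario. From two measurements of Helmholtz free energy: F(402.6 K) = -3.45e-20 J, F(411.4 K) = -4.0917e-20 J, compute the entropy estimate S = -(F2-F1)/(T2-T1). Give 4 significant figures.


Step 1: dF = F2 - F1 = -4.0917e-20 - (-3.45e-20) = -6.417e-21 J
Step 2: dT = T2 - T1 = 411.4 - 402.6 = 8.8 K
Step 3: S = -dF/dT = -(-6.417e-21)/8.8 = 7.292e-22 J/K

7.292e-22


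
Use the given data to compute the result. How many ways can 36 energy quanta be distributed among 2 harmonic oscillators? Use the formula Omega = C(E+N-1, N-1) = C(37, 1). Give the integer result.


Step 1: Use binomial coefficient C(37, 1)
Step 2: Numerator = 37! / 36!
Step 3: Denominator = 1!
Step 4: Omega = 37

37


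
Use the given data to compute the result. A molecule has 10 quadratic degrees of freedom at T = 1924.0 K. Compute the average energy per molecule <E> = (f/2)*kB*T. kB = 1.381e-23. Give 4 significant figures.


Step 1: f/2 = 10/2 = 5
Step 2: kB*T = 1.381e-23 * 1924.0 = 2.657e-20
Step 3: <E> = 5 * 2.657e-20 = 1.329e-19 J

1.329e-19


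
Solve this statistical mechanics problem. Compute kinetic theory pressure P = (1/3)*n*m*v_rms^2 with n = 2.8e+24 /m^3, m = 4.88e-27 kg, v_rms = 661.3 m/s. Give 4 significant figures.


Step 1: v_rms^2 = 661.3^2 = 4.373e+05
Step 2: n*m = 2.8e+24*4.88e-27 = 0.01366
Step 3: P = (1/3)*0.01366*4.373e+05 = 1992 Pa

1992


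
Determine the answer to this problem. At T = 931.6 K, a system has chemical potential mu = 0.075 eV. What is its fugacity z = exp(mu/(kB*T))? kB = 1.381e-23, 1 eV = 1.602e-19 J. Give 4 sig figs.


Step 1: Convert mu to Joules: 0.075*1.602e-19 = 1.201e-20 J
Step 2: kB*T = 1.381e-23*931.6 = 1.287e-20 J
Step 3: mu/(kB*T) = 0.9339
Step 4: z = exp(0.9339) = 2.544

2.544


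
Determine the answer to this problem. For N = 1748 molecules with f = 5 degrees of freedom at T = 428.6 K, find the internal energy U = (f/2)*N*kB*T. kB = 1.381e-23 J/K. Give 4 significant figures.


Step 1: f/2 = 5/2 = 2.5
Step 2: N*kB*T = 1748*1.381e-23*428.6 = 1.035e-17
Step 3: U = 2.5 * 1.035e-17 = 2.587e-17 J

2.587e-17


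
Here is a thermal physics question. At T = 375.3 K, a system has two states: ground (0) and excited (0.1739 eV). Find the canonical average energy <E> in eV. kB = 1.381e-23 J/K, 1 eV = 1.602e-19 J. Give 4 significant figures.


Step 1: beta*E = 0.1739*1.602e-19/(1.381e-23*375.3) = 5.375
Step 2: exp(-beta*E) = 0.00463
Step 3: <E> = 0.1739*0.00463/(1+0.00463) = 0.0008015 eV

0.0008015


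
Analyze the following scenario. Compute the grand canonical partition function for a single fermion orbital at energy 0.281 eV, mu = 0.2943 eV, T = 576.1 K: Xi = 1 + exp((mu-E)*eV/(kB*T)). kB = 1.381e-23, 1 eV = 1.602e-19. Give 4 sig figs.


Step 1: (mu - E) = 0.2943 - 0.281 = 0.0133 eV
Step 2: x = (mu-E)*eV/(kB*T) = 0.0133*1.602e-19/(1.381e-23*576.1) = 0.2678
Step 3: exp(x) = 1.307
Step 4: Xi = 1 + 1.307 = 2.307

2.307


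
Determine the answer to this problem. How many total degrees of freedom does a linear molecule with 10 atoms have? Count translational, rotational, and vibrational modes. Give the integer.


Step 1: Translational DOF = 3
Step 2: Rotational DOF (linear) = 2
Step 3: Vibrational DOF = 3*10 - 5 = 25
Step 4: Total = 3 + 2 + 25 = 30

30


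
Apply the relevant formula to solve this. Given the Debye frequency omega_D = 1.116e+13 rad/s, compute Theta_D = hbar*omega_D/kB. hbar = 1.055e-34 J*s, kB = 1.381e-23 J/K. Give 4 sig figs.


Step 1: hbar*omega_D = 1.055e-34 * 1.116e+13 = 1.177e-21 J
Step 2: Theta_D = 1.177e-21 / 1.381e-23
Step 3: Theta_D = 85.26 K

85.26


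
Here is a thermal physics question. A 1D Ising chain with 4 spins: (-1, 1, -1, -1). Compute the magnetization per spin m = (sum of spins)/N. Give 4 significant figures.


Step 1: Count up spins (+1): 1, down spins (-1): 3
Step 2: Total magnetization M = 1 - 3 = -2
Step 3: m = M/N = -2/4 = -0.5

-0.5


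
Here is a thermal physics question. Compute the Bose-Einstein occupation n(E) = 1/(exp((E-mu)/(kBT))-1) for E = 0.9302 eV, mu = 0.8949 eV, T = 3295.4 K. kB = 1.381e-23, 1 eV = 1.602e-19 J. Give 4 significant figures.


Step 1: (E - mu) = 0.0353 eV
Step 2: x = (E-mu)*eV/(kB*T) = 0.0353*1.602e-19/(1.381e-23*3295.4) = 0.1243
Step 3: exp(x) = 1.132
Step 4: n = 1/(exp(x)-1) = 7.558

7.558


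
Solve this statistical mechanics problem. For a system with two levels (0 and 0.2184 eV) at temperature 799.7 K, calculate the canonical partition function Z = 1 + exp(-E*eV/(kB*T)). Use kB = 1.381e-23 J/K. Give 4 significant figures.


Step 1: Compute beta*E = E*eV/(kB*T) = 0.2184*1.602e-19/(1.381e-23*799.7) = 3.168
Step 2: exp(-beta*E) = exp(-3.168) = 0.04208
Step 3: Z = 1 + 0.04208 = 1.042

1.042


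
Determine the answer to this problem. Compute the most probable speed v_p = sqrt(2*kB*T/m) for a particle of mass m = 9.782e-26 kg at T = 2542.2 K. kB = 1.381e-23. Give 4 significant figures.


Step 1: Numerator = 2*kB*T = 2*1.381e-23*2542.2 = 7.022e-20
Step 2: Ratio = 7.022e-20 / 9.782e-26 = 7.178e+05
Step 3: v_p = sqrt(7.178e+05) = 847.2 m/s

847.2


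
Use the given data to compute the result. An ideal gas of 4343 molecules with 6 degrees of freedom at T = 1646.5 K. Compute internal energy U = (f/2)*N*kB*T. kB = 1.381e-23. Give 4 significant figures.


Step 1: f/2 = 6/2 = 3.0
Step 2: N*kB*T = 4343*1.381e-23*1646.5 = 9.875e-17
Step 3: U = 3.0 * 9.875e-17 = 2.963e-16 J

2.963e-16


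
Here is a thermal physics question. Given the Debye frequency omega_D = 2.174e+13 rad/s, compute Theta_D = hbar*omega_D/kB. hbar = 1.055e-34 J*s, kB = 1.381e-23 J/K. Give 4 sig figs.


Step 1: hbar*omega_D = 1.055e-34 * 2.174e+13 = 2.294e-21 J
Step 2: Theta_D = 2.294e-21 / 1.381e-23
Step 3: Theta_D = 166.1 K

166.1


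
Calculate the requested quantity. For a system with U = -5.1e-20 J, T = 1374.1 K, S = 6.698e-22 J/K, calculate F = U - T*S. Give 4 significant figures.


Step 1: T*S = 1374.1 * 6.698e-22 = 9.204e-19 J
Step 2: F = U - T*S = -5.1e-20 - 9.204e-19
Step 3: F = -9.714e-19 J

-9.714e-19


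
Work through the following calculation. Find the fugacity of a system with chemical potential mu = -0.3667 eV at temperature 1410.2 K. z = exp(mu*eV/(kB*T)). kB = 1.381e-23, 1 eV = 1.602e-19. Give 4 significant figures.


Step 1: Convert mu to Joules: -0.3667*1.602e-19 = -5.875e-20 J
Step 2: kB*T = 1.381e-23*1410.2 = 1.947e-20 J
Step 3: mu/(kB*T) = -3.016
Step 4: z = exp(-3.016) = 0.04897

0.04897


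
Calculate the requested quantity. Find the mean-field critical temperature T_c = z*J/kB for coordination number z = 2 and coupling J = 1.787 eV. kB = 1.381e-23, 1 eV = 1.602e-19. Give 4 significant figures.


Step 1: z*J = 2*1.787 = 3.574 eV
Step 2: Convert to Joules: 3.574*1.602e-19 = 5.726e-19 J
Step 3: T_c = 5.726e-19 / 1.381e-23 = 4.146e+04 K

4.146e+04
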